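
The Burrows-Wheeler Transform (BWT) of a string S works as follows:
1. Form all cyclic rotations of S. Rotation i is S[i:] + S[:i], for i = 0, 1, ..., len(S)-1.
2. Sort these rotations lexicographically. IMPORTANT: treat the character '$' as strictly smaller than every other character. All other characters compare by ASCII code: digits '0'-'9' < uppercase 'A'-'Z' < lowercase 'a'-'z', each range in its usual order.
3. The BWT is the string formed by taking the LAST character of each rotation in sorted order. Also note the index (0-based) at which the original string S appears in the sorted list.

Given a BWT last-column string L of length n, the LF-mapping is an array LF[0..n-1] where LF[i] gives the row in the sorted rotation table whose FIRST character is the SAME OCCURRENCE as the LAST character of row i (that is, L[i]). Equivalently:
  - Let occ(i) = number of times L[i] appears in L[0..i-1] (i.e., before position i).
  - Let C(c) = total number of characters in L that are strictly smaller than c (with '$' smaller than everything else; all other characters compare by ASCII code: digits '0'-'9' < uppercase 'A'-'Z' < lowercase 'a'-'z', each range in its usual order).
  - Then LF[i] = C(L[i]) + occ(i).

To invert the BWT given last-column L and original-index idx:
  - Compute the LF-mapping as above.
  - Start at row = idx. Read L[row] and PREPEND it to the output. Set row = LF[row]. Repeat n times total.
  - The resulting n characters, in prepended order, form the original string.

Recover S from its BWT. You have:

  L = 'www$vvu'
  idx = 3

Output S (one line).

Answer: vwuwvw$

Derivation:
LF mapping: 4 5 6 0 2 3 1
Walk LF starting at row 3, prepending L[row]:
  step 1: row=3, L[3]='$', prepend. Next row=LF[3]=0
  step 2: row=0, L[0]='w', prepend. Next row=LF[0]=4
  step 3: row=4, L[4]='v', prepend. Next row=LF[4]=2
  step 4: row=2, L[2]='w', prepend. Next row=LF[2]=6
  step 5: row=6, L[6]='u', prepend. Next row=LF[6]=1
  step 6: row=1, L[1]='w', prepend. Next row=LF[1]=5
  step 7: row=5, L[5]='v', prepend. Next row=LF[5]=3
Reversed output: vwuwvw$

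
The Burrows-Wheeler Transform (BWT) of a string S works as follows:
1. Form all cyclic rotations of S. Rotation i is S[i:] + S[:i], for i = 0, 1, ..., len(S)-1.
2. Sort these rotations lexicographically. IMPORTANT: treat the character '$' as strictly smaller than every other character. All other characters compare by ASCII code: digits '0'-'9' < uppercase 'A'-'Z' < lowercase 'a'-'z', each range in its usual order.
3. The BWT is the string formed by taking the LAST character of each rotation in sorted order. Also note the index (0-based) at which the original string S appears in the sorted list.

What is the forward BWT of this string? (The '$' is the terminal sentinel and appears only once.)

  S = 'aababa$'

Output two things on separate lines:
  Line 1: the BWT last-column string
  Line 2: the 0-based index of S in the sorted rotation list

Answer: ab$baaa
2

Derivation:
All 7 rotations (rotation i = S[i:]+S[:i]):
  rot[0] = aababa$
  rot[1] = ababa$a
  rot[2] = baba$aa
  rot[3] = aba$aab
  rot[4] = ba$aaba
  rot[5] = a$aabab
  rot[6] = $aababa
Sorted (with $ < everything):
  sorted[0] = $aababa  (last char: 'a')
  sorted[1] = a$aabab  (last char: 'b')
  sorted[2] = aababa$  (last char: '$')
  sorted[3] = aba$aab  (last char: 'b')
  sorted[4] = ababa$a  (last char: 'a')
  sorted[5] = ba$aaba  (last char: 'a')
  sorted[6] = baba$aa  (last char: 'a')
Last column: ab$baaa
Original string S is at sorted index 2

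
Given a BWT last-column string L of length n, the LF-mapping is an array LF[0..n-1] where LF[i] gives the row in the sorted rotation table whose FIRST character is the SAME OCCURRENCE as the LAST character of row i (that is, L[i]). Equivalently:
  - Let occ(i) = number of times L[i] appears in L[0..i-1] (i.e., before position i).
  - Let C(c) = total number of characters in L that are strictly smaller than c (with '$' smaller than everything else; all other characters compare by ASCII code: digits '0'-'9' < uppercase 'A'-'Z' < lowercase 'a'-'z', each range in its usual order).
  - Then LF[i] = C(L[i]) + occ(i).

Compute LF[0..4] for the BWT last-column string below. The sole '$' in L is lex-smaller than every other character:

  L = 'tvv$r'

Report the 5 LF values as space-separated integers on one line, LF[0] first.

Char counts: '$':1, 'r':1, 't':1, 'v':2
C (first-col start): C('$')=0, C('r')=1, C('t')=2, C('v')=3
L[0]='t': occ=0, LF[0]=C('t')+0=2+0=2
L[1]='v': occ=0, LF[1]=C('v')+0=3+0=3
L[2]='v': occ=1, LF[2]=C('v')+1=3+1=4
L[3]='$': occ=0, LF[3]=C('$')+0=0+0=0
L[4]='r': occ=0, LF[4]=C('r')+0=1+0=1

Answer: 2 3 4 0 1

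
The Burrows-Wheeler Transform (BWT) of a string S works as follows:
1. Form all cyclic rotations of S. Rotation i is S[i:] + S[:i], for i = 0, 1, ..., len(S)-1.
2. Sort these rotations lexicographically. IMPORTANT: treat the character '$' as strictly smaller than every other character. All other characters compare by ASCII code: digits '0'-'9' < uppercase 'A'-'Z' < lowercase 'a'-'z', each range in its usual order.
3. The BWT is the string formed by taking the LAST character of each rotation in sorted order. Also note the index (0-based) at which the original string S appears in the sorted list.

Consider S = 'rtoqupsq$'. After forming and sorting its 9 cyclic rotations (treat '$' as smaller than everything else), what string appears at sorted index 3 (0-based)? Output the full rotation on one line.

All 9 rotations (rotation i = S[i:]+S[:i]):
  rot[0] = rtoqupsq$
  rot[1] = toqupsq$r
  rot[2] = oqupsq$rt
  rot[3] = qupsq$rto
  rot[4] = upsq$rtoq
  rot[5] = psq$rtoqu
  rot[6] = sq$rtoqup
  rot[7] = q$rtoqups
  rot[8] = $rtoqupsq
Sorted (with $ < everything):
  sorted[0] = $rtoqupsq
  sorted[1] = oqupsq$rt
  sorted[2] = psq$rtoqu
  sorted[3] = q$rtoqups
  sorted[4] = qupsq$rto
  sorted[5] = rtoqupsq$
  sorted[6] = sq$rtoqup
  sorted[7] = toqupsq$r
  sorted[8] = upsq$rtoq
sorted[3] = q$rtoqups

Answer: q$rtoqups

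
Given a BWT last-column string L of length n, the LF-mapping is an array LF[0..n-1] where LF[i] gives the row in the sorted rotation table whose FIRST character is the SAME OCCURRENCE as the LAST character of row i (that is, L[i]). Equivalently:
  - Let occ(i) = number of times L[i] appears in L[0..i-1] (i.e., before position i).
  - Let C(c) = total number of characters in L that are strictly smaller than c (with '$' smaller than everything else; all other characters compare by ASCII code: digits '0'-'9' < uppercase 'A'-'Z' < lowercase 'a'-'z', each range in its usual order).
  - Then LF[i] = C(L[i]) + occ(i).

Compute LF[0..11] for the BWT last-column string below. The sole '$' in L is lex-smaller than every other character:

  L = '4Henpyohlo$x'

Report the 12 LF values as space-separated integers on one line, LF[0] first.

Char counts: '$':1, '4':1, 'H':1, 'e':1, 'h':1, 'l':1, 'n':1, 'o':2, 'p':1, 'x':1, 'y':1
C (first-col start): C('$')=0, C('4')=1, C('H')=2, C('e')=3, C('h')=4, C('l')=5, C('n')=6, C('o')=7, C('p')=9, C('x')=10, C('y')=11
L[0]='4': occ=0, LF[0]=C('4')+0=1+0=1
L[1]='H': occ=0, LF[1]=C('H')+0=2+0=2
L[2]='e': occ=0, LF[2]=C('e')+0=3+0=3
L[3]='n': occ=0, LF[3]=C('n')+0=6+0=6
L[4]='p': occ=0, LF[4]=C('p')+0=9+0=9
L[5]='y': occ=0, LF[5]=C('y')+0=11+0=11
L[6]='o': occ=0, LF[6]=C('o')+0=7+0=7
L[7]='h': occ=0, LF[7]=C('h')+0=4+0=4
L[8]='l': occ=0, LF[8]=C('l')+0=5+0=5
L[9]='o': occ=1, LF[9]=C('o')+1=7+1=8
L[10]='$': occ=0, LF[10]=C('$')+0=0+0=0
L[11]='x': occ=0, LF[11]=C('x')+0=10+0=10

Answer: 1 2 3 6 9 11 7 4 5 8 0 10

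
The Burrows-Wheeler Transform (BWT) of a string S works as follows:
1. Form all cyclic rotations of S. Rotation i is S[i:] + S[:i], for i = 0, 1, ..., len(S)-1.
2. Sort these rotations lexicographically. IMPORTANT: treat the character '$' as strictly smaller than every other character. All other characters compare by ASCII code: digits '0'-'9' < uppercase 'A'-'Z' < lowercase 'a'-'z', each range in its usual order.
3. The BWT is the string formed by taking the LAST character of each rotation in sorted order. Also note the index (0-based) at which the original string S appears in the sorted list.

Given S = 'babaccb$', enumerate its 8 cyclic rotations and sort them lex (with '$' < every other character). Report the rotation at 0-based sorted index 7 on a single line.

All 8 rotations (rotation i = S[i:]+S[:i]):
  rot[0] = babaccb$
  rot[1] = abaccb$b
  rot[2] = baccb$ba
  rot[3] = accb$bab
  rot[4] = ccb$baba
  rot[5] = cb$babac
  rot[6] = b$babacc
  rot[7] = $babaccb
Sorted (with $ < everything):
  sorted[0] = $babaccb
  sorted[1] = abaccb$b
  sorted[2] = accb$bab
  sorted[3] = b$babacc
  sorted[4] = babaccb$
  sorted[5] = baccb$ba
  sorted[6] = cb$babac
  sorted[7] = ccb$baba
sorted[7] = ccb$baba

Answer: ccb$baba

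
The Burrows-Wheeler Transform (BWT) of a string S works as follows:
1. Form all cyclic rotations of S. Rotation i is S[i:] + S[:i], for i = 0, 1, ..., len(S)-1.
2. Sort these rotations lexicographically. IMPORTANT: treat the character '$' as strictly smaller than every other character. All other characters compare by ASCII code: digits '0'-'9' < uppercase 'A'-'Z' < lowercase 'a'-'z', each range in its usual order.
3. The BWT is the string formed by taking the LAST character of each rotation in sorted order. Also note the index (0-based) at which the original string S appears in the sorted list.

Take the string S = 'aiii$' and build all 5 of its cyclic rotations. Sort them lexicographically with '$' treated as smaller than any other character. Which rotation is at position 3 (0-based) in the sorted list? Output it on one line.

Answer: ii$ai

Derivation:
All 5 rotations (rotation i = S[i:]+S[:i]):
  rot[0] = aiii$
  rot[1] = iii$a
  rot[2] = ii$ai
  rot[3] = i$aii
  rot[4] = $aiii
Sorted (with $ < everything):
  sorted[0] = $aiii
  sorted[1] = aiii$
  sorted[2] = i$aii
  sorted[3] = ii$ai
  sorted[4] = iii$a
sorted[3] = ii$ai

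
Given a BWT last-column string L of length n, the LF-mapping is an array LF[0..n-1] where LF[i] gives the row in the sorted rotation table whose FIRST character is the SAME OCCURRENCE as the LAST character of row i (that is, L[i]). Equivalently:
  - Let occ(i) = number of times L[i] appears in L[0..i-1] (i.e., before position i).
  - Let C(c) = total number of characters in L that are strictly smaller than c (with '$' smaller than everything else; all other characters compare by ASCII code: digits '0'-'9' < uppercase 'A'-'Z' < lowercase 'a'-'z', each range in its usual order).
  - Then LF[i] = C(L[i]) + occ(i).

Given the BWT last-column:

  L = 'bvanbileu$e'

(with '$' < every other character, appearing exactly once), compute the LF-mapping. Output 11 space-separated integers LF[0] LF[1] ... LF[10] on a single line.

Char counts: '$':1, 'a':1, 'b':2, 'e':2, 'i':1, 'l':1, 'n':1, 'u':1, 'v':1
C (first-col start): C('$')=0, C('a')=1, C('b')=2, C('e')=4, C('i')=6, C('l')=7, C('n')=8, C('u')=9, C('v')=10
L[0]='b': occ=0, LF[0]=C('b')+0=2+0=2
L[1]='v': occ=0, LF[1]=C('v')+0=10+0=10
L[2]='a': occ=0, LF[2]=C('a')+0=1+0=1
L[3]='n': occ=0, LF[3]=C('n')+0=8+0=8
L[4]='b': occ=1, LF[4]=C('b')+1=2+1=3
L[5]='i': occ=0, LF[5]=C('i')+0=6+0=6
L[6]='l': occ=0, LF[6]=C('l')+0=7+0=7
L[7]='e': occ=0, LF[7]=C('e')+0=4+0=4
L[8]='u': occ=0, LF[8]=C('u')+0=9+0=9
L[9]='$': occ=0, LF[9]=C('$')+0=0+0=0
L[10]='e': occ=1, LF[10]=C('e')+1=4+1=5

Answer: 2 10 1 8 3 6 7 4 9 0 5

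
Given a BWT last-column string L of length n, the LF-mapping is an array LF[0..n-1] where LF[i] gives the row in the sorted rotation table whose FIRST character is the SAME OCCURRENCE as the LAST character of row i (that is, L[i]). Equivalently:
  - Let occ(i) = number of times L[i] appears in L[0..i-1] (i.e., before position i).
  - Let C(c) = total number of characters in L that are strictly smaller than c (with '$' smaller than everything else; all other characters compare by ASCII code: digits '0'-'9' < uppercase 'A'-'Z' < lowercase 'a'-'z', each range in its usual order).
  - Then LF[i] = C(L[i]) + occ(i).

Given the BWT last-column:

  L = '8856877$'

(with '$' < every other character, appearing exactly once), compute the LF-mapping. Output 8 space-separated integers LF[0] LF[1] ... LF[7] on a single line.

Char counts: '$':1, '5':1, '6':1, '7':2, '8':3
C (first-col start): C('$')=0, C('5')=1, C('6')=2, C('7')=3, C('8')=5
L[0]='8': occ=0, LF[0]=C('8')+0=5+0=5
L[1]='8': occ=1, LF[1]=C('8')+1=5+1=6
L[2]='5': occ=0, LF[2]=C('5')+0=1+0=1
L[3]='6': occ=0, LF[3]=C('6')+0=2+0=2
L[4]='8': occ=2, LF[4]=C('8')+2=5+2=7
L[5]='7': occ=0, LF[5]=C('7')+0=3+0=3
L[6]='7': occ=1, LF[6]=C('7')+1=3+1=4
L[7]='$': occ=0, LF[7]=C('$')+0=0+0=0

Answer: 5 6 1 2 7 3 4 0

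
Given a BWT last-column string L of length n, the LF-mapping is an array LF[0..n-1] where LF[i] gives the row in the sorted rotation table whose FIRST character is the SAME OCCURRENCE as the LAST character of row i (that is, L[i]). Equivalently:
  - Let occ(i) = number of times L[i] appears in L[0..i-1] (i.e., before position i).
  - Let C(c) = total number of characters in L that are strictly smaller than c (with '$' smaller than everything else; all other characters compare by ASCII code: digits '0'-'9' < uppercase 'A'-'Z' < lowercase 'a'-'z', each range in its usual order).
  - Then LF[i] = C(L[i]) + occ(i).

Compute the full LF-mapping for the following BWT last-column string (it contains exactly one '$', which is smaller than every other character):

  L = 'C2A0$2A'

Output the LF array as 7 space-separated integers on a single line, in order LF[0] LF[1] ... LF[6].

Char counts: '$':1, '0':1, '2':2, 'A':2, 'C':1
C (first-col start): C('$')=0, C('0')=1, C('2')=2, C('A')=4, C('C')=6
L[0]='C': occ=0, LF[0]=C('C')+0=6+0=6
L[1]='2': occ=0, LF[1]=C('2')+0=2+0=2
L[2]='A': occ=0, LF[2]=C('A')+0=4+0=4
L[3]='0': occ=0, LF[3]=C('0')+0=1+0=1
L[4]='$': occ=0, LF[4]=C('$')+0=0+0=0
L[5]='2': occ=1, LF[5]=C('2')+1=2+1=3
L[6]='A': occ=1, LF[6]=C('A')+1=4+1=5

Answer: 6 2 4 1 0 3 5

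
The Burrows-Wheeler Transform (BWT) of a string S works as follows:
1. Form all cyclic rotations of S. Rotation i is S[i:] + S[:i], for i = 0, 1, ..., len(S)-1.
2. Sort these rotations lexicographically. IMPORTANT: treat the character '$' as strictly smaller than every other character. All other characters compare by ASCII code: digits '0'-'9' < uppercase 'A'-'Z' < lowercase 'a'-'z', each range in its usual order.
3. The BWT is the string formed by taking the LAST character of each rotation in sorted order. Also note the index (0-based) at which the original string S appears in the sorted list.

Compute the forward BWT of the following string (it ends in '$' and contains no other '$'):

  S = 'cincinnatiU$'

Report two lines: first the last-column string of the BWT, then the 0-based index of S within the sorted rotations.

Answer: Uin$ntccniia
3

Derivation:
All 12 rotations (rotation i = S[i:]+S[:i]):
  rot[0] = cincinnatiU$
  rot[1] = incinnatiU$c
  rot[2] = ncinnatiU$ci
  rot[3] = cinnatiU$cin
  rot[4] = innatiU$cinc
  rot[5] = nnatiU$cinci
  rot[6] = natiU$cincin
  rot[7] = atiU$cincinn
  rot[8] = tiU$cincinna
  rot[9] = iU$cincinnat
  rot[10] = U$cincinnati
  rot[11] = $cincinnatiU
Sorted (with $ < everything):
  sorted[0] = $cincinnatiU  (last char: 'U')
  sorted[1] = U$cincinnati  (last char: 'i')
  sorted[2] = atiU$cincinn  (last char: 'n')
  sorted[3] = cincinnatiU$  (last char: '$')
  sorted[4] = cinnatiU$cin  (last char: 'n')
  sorted[5] = iU$cincinnat  (last char: 't')
  sorted[6] = incinnatiU$c  (last char: 'c')
  sorted[7] = innatiU$cinc  (last char: 'c')
  sorted[8] = natiU$cincin  (last char: 'n')
  sorted[9] = ncinnatiU$ci  (last char: 'i')
  sorted[10] = nnatiU$cinci  (last char: 'i')
  sorted[11] = tiU$cincinna  (last char: 'a')
Last column: Uin$ntccniia
Original string S is at sorted index 3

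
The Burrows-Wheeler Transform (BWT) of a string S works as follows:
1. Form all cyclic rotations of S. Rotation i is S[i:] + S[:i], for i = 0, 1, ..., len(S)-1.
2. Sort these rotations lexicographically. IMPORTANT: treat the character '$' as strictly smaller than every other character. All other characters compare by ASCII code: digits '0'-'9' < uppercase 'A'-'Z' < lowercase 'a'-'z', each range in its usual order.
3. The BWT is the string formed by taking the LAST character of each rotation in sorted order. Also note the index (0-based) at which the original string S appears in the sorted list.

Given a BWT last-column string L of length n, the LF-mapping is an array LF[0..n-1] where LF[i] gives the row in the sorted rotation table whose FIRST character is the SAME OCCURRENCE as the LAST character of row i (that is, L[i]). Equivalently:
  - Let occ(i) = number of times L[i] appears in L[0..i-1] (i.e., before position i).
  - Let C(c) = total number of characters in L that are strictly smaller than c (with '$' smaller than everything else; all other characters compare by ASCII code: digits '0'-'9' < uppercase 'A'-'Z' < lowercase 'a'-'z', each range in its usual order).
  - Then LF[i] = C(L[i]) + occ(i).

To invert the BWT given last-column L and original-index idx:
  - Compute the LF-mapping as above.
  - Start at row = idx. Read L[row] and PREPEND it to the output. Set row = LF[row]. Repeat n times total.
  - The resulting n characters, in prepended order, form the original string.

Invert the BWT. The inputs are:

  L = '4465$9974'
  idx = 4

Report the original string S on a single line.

Answer: 54979644$

Derivation:
LF mapping: 1 2 5 4 0 7 8 6 3
Walk LF starting at row 4, prepending L[row]:
  step 1: row=4, L[4]='$', prepend. Next row=LF[4]=0
  step 2: row=0, L[0]='4', prepend. Next row=LF[0]=1
  step 3: row=1, L[1]='4', prepend. Next row=LF[1]=2
  step 4: row=2, L[2]='6', prepend. Next row=LF[2]=5
  step 5: row=5, L[5]='9', prepend. Next row=LF[5]=7
  step 6: row=7, L[7]='7', prepend. Next row=LF[7]=6
  step 7: row=6, L[6]='9', prepend. Next row=LF[6]=8
  step 8: row=8, L[8]='4', prepend. Next row=LF[8]=3
  step 9: row=3, L[3]='5', prepend. Next row=LF[3]=4
Reversed output: 54979644$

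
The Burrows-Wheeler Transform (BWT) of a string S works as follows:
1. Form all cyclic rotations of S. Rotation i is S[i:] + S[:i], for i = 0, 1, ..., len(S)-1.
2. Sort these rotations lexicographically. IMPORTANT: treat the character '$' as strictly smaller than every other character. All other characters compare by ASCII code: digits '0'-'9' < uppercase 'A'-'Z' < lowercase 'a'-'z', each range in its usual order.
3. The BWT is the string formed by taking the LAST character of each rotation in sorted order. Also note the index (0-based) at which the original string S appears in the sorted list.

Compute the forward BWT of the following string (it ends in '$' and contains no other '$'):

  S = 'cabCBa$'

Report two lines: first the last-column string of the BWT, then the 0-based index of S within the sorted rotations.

All 7 rotations (rotation i = S[i:]+S[:i]):
  rot[0] = cabCBa$
  rot[1] = abCBa$c
  rot[2] = bCBa$ca
  rot[3] = CBa$cab
  rot[4] = Ba$cabC
  rot[5] = a$cabCB
  rot[6] = $cabCBa
Sorted (with $ < everything):
  sorted[0] = $cabCBa  (last char: 'a')
  sorted[1] = Ba$cabC  (last char: 'C')
  sorted[2] = CBa$cab  (last char: 'b')
  sorted[3] = a$cabCB  (last char: 'B')
  sorted[4] = abCBa$c  (last char: 'c')
  sorted[5] = bCBa$ca  (last char: 'a')
  sorted[6] = cabCBa$  (last char: '$')
Last column: aCbBca$
Original string S is at sorted index 6

Answer: aCbBca$
6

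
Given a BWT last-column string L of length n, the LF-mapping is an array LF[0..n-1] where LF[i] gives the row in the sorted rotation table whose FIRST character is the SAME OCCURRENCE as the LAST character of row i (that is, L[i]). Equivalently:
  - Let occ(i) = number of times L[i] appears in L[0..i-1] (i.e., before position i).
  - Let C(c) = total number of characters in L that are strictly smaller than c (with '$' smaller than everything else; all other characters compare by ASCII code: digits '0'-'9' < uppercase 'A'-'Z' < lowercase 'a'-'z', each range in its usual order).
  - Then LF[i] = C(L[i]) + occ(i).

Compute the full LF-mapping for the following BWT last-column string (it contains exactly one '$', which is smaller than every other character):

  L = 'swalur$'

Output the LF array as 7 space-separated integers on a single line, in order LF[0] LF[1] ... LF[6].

Char counts: '$':1, 'a':1, 'l':1, 'r':1, 's':1, 'u':1, 'w':1
C (first-col start): C('$')=0, C('a')=1, C('l')=2, C('r')=3, C('s')=4, C('u')=5, C('w')=6
L[0]='s': occ=0, LF[0]=C('s')+0=4+0=4
L[1]='w': occ=0, LF[1]=C('w')+0=6+0=6
L[2]='a': occ=0, LF[2]=C('a')+0=1+0=1
L[3]='l': occ=0, LF[3]=C('l')+0=2+0=2
L[4]='u': occ=0, LF[4]=C('u')+0=5+0=5
L[5]='r': occ=0, LF[5]=C('r')+0=3+0=3
L[6]='$': occ=0, LF[6]=C('$')+0=0+0=0

Answer: 4 6 1 2 5 3 0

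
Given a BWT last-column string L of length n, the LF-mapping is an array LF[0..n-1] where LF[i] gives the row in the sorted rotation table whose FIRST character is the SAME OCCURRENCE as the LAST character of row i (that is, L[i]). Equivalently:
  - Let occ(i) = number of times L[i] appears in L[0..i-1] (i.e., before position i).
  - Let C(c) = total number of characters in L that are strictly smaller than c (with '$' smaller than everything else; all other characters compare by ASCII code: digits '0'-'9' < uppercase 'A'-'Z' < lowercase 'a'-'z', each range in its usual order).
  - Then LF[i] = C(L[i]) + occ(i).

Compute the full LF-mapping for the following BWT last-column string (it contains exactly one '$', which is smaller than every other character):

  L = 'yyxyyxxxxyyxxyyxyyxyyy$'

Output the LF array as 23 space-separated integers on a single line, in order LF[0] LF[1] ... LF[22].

Char counts: '$':1, 'x':9, 'y':13
C (first-col start): C('$')=0, C('x')=1, C('y')=10
L[0]='y': occ=0, LF[0]=C('y')+0=10+0=10
L[1]='y': occ=1, LF[1]=C('y')+1=10+1=11
L[2]='x': occ=0, LF[2]=C('x')+0=1+0=1
L[3]='y': occ=2, LF[3]=C('y')+2=10+2=12
L[4]='y': occ=3, LF[4]=C('y')+3=10+3=13
L[5]='x': occ=1, LF[5]=C('x')+1=1+1=2
L[6]='x': occ=2, LF[6]=C('x')+2=1+2=3
L[7]='x': occ=3, LF[7]=C('x')+3=1+3=4
L[8]='x': occ=4, LF[8]=C('x')+4=1+4=5
L[9]='y': occ=4, LF[9]=C('y')+4=10+4=14
L[10]='y': occ=5, LF[10]=C('y')+5=10+5=15
L[11]='x': occ=5, LF[11]=C('x')+5=1+5=6
L[12]='x': occ=6, LF[12]=C('x')+6=1+6=7
L[13]='y': occ=6, LF[13]=C('y')+6=10+6=16
L[14]='y': occ=7, LF[14]=C('y')+7=10+7=17
L[15]='x': occ=7, LF[15]=C('x')+7=1+7=8
L[16]='y': occ=8, LF[16]=C('y')+8=10+8=18
L[17]='y': occ=9, LF[17]=C('y')+9=10+9=19
L[18]='x': occ=8, LF[18]=C('x')+8=1+8=9
L[19]='y': occ=10, LF[19]=C('y')+10=10+10=20
L[20]='y': occ=11, LF[20]=C('y')+11=10+11=21
L[21]='y': occ=12, LF[21]=C('y')+12=10+12=22
L[22]='$': occ=0, LF[22]=C('$')+0=0+0=0

Answer: 10 11 1 12 13 2 3 4 5 14 15 6 7 16 17 8 18 19 9 20 21 22 0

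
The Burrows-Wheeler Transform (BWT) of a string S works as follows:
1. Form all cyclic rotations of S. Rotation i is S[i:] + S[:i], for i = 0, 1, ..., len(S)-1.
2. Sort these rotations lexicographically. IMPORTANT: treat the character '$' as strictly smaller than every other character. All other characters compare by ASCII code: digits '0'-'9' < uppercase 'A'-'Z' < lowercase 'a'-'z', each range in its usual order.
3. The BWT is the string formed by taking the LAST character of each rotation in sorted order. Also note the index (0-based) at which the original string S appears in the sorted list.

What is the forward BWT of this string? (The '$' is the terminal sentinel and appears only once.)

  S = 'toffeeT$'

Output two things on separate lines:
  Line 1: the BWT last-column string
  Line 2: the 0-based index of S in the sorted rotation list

All 8 rotations (rotation i = S[i:]+S[:i]):
  rot[0] = toffeeT$
  rot[1] = offeeT$t
  rot[2] = ffeeT$to
  rot[3] = feeT$tof
  rot[4] = eeT$toff
  rot[5] = eT$toffe
  rot[6] = T$toffee
  rot[7] = $toffeeT
Sorted (with $ < everything):
  sorted[0] = $toffeeT  (last char: 'T')
  sorted[1] = T$toffee  (last char: 'e')
  sorted[2] = eT$toffe  (last char: 'e')
  sorted[3] = eeT$toff  (last char: 'f')
  sorted[4] = feeT$tof  (last char: 'f')
  sorted[5] = ffeeT$to  (last char: 'o')
  sorted[6] = offeeT$t  (last char: 't')
  sorted[7] = toffeeT$  (last char: '$')
Last column: Teeffot$
Original string S is at sorted index 7

Answer: Teeffot$
7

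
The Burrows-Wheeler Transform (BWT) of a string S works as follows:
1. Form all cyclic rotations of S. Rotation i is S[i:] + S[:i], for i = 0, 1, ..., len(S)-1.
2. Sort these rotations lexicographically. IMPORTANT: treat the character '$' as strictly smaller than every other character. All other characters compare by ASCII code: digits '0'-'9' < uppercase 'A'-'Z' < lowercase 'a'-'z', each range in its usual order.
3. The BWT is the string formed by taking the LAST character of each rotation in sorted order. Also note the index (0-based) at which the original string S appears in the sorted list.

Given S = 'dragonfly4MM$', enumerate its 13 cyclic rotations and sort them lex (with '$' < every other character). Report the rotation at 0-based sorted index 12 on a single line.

Answer: y4MM$dragonfl

Derivation:
All 13 rotations (rotation i = S[i:]+S[:i]):
  rot[0] = dragonfly4MM$
  rot[1] = ragonfly4MM$d
  rot[2] = agonfly4MM$dr
  rot[3] = gonfly4MM$dra
  rot[4] = onfly4MM$drag
  rot[5] = nfly4MM$drago
  rot[6] = fly4MM$dragon
  rot[7] = ly4MM$dragonf
  rot[8] = y4MM$dragonfl
  rot[9] = 4MM$dragonfly
  rot[10] = MM$dragonfly4
  rot[11] = M$dragonfly4M
  rot[12] = $dragonfly4MM
Sorted (with $ < everything):
  sorted[0] = $dragonfly4MM
  sorted[1] = 4MM$dragonfly
  sorted[2] = M$dragonfly4M
  sorted[3] = MM$dragonfly4
  sorted[4] = agonfly4MM$dr
  sorted[5] = dragonfly4MM$
  sorted[6] = fly4MM$dragon
  sorted[7] = gonfly4MM$dra
  sorted[8] = ly4MM$dragonf
  sorted[9] = nfly4MM$drago
  sorted[10] = onfly4MM$drag
  sorted[11] = ragonfly4MM$d
  sorted[12] = y4MM$dragonfl
sorted[12] = y4MM$dragonfl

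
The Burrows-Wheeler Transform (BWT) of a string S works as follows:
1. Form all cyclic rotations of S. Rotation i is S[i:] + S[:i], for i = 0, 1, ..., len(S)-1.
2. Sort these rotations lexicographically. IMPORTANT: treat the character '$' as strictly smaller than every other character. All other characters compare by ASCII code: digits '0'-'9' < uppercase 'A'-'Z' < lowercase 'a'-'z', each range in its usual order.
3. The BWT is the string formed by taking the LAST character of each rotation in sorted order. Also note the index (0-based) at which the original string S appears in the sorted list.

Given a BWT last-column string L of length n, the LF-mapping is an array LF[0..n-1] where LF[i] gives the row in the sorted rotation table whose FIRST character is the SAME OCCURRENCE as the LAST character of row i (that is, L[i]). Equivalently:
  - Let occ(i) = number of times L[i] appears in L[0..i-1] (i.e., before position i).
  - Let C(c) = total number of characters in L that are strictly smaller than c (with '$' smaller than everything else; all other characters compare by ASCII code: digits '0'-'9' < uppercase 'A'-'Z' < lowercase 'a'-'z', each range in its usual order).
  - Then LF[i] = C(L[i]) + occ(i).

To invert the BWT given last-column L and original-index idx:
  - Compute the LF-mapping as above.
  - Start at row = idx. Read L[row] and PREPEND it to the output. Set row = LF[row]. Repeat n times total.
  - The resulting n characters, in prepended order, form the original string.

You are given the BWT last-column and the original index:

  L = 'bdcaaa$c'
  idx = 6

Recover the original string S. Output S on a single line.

Answer: cdaacab$

Derivation:
LF mapping: 4 7 5 1 2 3 0 6
Walk LF starting at row 6, prepending L[row]:
  step 1: row=6, L[6]='$', prepend. Next row=LF[6]=0
  step 2: row=0, L[0]='b', prepend. Next row=LF[0]=4
  step 3: row=4, L[4]='a', prepend. Next row=LF[4]=2
  step 4: row=2, L[2]='c', prepend. Next row=LF[2]=5
  step 5: row=5, L[5]='a', prepend. Next row=LF[5]=3
  step 6: row=3, L[3]='a', prepend. Next row=LF[3]=1
  step 7: row=1, L[1]='d', prepend. Next row=LF[1]=7
  step 8: row=7, L[7]='c', prepend. Next row=LF[7]=6
Reversed output: cdaacab$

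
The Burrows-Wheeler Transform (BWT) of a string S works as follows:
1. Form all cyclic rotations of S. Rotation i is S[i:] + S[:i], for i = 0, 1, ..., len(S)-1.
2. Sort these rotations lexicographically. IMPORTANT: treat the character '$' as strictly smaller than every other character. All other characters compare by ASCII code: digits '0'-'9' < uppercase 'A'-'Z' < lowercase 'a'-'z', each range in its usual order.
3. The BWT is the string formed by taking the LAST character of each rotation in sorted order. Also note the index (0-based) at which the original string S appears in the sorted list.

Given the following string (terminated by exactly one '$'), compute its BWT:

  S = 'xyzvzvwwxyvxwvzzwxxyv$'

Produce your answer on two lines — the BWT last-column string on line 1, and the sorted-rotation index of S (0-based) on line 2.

Answer: vyzyzwxvzwvwxw$xxxvyzv
14

Derivation:
All 22 rotations (rotation i = S[i:]+S[:i]):
  rot[0] = xyzvzvwwxyvxwvzzwxxyv$
  rot[1] = yzvzvwwxyvxwvzzwxxyv$x
  rot[2] = zvzvwwxyvxwvzzwxxyv$xy
  rot[3] = vzvwwxyvxwvzzwxxyv$xyz
  rot[4] = zvwwxyvxwvzzwxxyv$xyzv
  rot[5] = vwwxyvxwvzzwxxyv$xyzvz
  rot[6] = wwxyvxwvzzwxxyv$xyzvzv
  rot[7] = wxyvxwvzzwxxyv$xyzvzvw
  rot[8] = xyvxwvzzwxxyv$xyzvzvww
  rot[9] = yvxwvzzwxxyv$xyzvzvwwx
  rot[10] = vxwvzzwxxyv$xyzvzvwwxy
  rot[11] = xwvzzwxxyv$xyzvzvwwxyv
  rot[12] = wvzzwxxyv$xyzvzvwwxyvx
  rot[13] = vzzwxxyv$xyzvzvwwxyvxw
  rot[14] = zzwxxyv$xyzvzvwwxyvxwv
  rot[15] = zwxxyv$xyzvzvwwxyvxwvz
  rot[16] = wxxyv$xyzvzvwwxyvxwvzz
  rot[17] = xxyv$xyzvzvwwxyvxwvzzw
  rot[18] = xyv$xyzvzvwwxyvxwvzzwx
  rot[19] = yv$xyzvzvwwxyvxwvzzwxx
  rot[20] = v$xyzvzvwwxyvxwvzzwxxy
  rot[21] = $xyzvzvwwxyvxwvzzwxxyv
Sorted (with $ < everything):
  sorted[0] = $xyzvzvwwxyvxwvzzwxxyv  (last char: 'v')
  sorted[1] = v$xyzvzvwwxyvxwvzzwxxy  (last char: 'y')
  sorted[2] = vwwxyvxwvzzwxxyv$xyzvz  (last char: 'z')
  sorted[3] = vxwvzzwxxyv$xyzvzvwwxy  (last char: 'y')
  sorted[4] = vzvwwxyvxwvzzwxxyv$xyz  (last char: 'z')
  sorted[5] = vzzwxxyv$xyzvzvwwxyvxw  (last char: 'w')
  sorted[6] = wvzzwxxyv$xyzvzvwwxyvx  (last char: 'x')
  sorted[7] = wwxyvxwvzzwxxyv$xyzvzv  (last char: 'v')
  sorted[8] = wxxyv$xyzvzvwwxyvxwvzz  (last char: 'z')
  sorted[9] = wxyvxwvzzwxxyv$xyzvzvw  (last char: 'w')
  sorted[10] = xwvzzwxxyv$xyzvzvwwxyv  (last char: 'v')
  sorted[11] = xxyv$xyzvzvwwxyvxwvzzw  (last char: 'w')
  sorted[12] = xyv$xyzvzvwwxyvxwvzzwx  (last char: 'x')
  sorted[13] = xyvxwvzzwxxyv$xyzvzvww  (last char: 'w')
  sorted[14] = xyzvzvwwxyvxwvzzwxxyv$  (last char: '$')
  sorted[15] = yv$xyzvzvwwxyvxwvzzwxx  (last char: 'x')
  sorted[16] = yvxwvzzwxxyv$xyzvzvwwx  (last char: 'x')
  sorted[17] = yzvzvwwxyvxwvzzwxxyv$x  (last char: 'x')
  sorted[18] = zvwwxyvxwvzzwxxyv$xyzv  (last char: 'v')
  sorted[19] = zvzvwwxyvxwvzzwxxyv$xy  (last char: 'y')
  sorted[20] = zwxxyv$xyzvzvwwxyvxwvz  (last char: 'z')
  sorted[21] = zzwxxyv$xyzvzvwwxyvxwv  (last char: 'v')
Last column: vyzyzwxvzwvwxw$xxxvyzv
Original string S is at sorted index 14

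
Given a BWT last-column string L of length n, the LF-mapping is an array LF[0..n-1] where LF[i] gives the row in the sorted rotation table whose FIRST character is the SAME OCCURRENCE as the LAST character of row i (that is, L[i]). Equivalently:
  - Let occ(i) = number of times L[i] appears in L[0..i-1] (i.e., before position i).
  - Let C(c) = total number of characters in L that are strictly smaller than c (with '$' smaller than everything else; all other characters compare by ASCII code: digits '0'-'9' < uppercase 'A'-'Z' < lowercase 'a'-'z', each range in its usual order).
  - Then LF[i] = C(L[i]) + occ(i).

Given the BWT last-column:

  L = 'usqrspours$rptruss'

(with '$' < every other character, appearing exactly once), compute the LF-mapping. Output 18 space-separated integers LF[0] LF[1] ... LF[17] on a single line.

Answer: 15 9 4 5 10 2 1 16 6 11 0 7 3 14 8 17 12 13

Derivation:
Char counts: '$':1, 'o':1, 'p':2, 'q':1, 'r':4, 's':5, 't':1, 'u':3
C (first-col start): C('$')=0, C('o')=1, C('p')=2, C('q')=4, C('r')=5, C('s')=9, C('t')=14, C('u')=15
L[0]='u': occ=0, LF[0]=C('u')+0=15+0=15
L[1]='s': occ=0, LF[1]=C('s')+0=9+0=9
L[2]='q': occ=0, LF[2]=C('q')+0=4+0=4
L[3]='r': occ=0, LF[3]=C('r')+0=5+0=5
L[4]='s': occ=1, LF[4]=C('s')+1=9+1=10
L[5]='p': occ=0, LF[5]=C('p')+0=2+0=2
L[6]='o': occ=0, LF[6]=C('o')+0=1+0=1
L[7]='u': occ=1, LF[7]=C('u')+1=15+1=16
L[8]='r': occ=1, LF[8]=C('r')+1=5+1=6
L[9]='s': occ=2, LF[9]=C('s')+2=9+2=11
L[10]='$': occ=0, LF[10]=C('$')+0=0+0=0
L[11]='r': occ=2, LF[11]=C('r')+2=5+2=7
L[12]='p': occ=1, LF[12]=C('p')+1=2+1=3
L[13]='t': occ=0, LF[13]=C('t')+0=14+0=14
L[14]='r': occ=3, LF[14]=C('r')+3=5+3=8
L[15]='u': occ=2, LF[15]=C('u')+2=15+2=17
L[16]='s': occ=3, LF[16]=C('s')+3=9+3=12
L[17]='s': occ=4, LF[17]=C('s')+4=9+4=13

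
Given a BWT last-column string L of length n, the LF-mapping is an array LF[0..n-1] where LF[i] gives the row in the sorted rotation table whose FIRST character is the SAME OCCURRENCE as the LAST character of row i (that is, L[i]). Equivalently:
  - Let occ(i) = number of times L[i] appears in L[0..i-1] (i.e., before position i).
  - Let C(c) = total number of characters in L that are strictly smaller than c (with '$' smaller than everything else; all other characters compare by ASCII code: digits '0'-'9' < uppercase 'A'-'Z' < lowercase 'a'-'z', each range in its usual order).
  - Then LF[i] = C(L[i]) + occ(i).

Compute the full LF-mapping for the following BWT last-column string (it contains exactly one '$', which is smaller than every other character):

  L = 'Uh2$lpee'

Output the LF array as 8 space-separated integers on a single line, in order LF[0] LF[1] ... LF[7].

Char counts: '$':1, '2':1, 'U':1, 'e':2, 'h':1, 'l':1, 'p':1
C (first-col start): C('$')=0, C('2')=1, C('U')=2, C('e')=3, C('h')=5, C('l')=6, C('p')=7
L[0]='U': occ=0, LF[0]=C('U')+0=2+0=2
L[1]='h': occ=0, LF[1]=C('h')+0=5+0=5
L[2]='2': occ=0, LF[2]=C('2')+0=1+0=1
L[3]='$': occ=0, LF[3]=C('$')+0=0+0=0
L[4]='l': occ=0, LF[4]=C('l')+0=6+0=6
L[5]='p': occ=0, LF[5]=C('p')+0=7+0=7
L[6]='e': occ=0, LF[6]=C('e')+0=3+0=3
L[7]='e': occ=1, LF[7]=C('e')+1=3+1=4

Answer: 2 5 1 0 6 7 3 4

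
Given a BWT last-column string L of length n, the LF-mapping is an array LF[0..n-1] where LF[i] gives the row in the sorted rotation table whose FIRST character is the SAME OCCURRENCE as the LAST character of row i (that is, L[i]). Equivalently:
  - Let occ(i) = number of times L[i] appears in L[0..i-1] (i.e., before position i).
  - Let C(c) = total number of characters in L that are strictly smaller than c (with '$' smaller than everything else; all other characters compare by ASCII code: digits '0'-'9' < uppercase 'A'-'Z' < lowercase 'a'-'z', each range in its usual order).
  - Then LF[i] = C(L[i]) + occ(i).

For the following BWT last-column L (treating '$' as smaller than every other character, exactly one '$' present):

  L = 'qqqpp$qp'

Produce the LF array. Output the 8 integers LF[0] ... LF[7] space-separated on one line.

Answer: 4 5 6 1 2 0 7 3

Derivation:
Char counts: '$':1, 'p':3, 'q':4
C (first-col start): C('$')=0, C('p')=1, C('q')=4
L[0]='q': occ=0, LF[0]=C('q')+0=4+0=4
L[1]='q': occ=1, LF[1]=C('q')+1=4+1=5
L[2]='q': occ=2, LF[2]=C('q')+2=4+2=6
L[3]='p': occ=0, LF[3]=C('p')+0=1+0=1
L[4]='p': occ=1, LF[4]=C('p')+1=1+1=2
L[5]='$': occ=0, LF[5]=C('$')+0=0+0=0
L[6]='q': occ=3, LF[6]=C('q')+3=4+3=7
L[7]='p': occ=2, LF[7]=C('p')+2=1+2=3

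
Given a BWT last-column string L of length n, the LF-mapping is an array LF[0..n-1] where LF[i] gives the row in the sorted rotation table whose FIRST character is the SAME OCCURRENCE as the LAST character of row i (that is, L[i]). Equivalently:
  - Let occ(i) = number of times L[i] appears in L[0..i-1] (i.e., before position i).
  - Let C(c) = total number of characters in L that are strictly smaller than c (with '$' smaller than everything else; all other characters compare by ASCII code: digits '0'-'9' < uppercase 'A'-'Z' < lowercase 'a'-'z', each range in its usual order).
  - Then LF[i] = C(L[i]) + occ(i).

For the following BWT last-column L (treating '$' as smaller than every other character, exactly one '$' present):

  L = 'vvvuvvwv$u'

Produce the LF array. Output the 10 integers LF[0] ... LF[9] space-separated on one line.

Answer: 3 4 5 1 6 7 9 8 0 2

Derivation:
Char counts: '$':1, 'u':2, 'v':6, 'w':1
C (first-col start): C('$')=0, C('u')=1, C('v')=3, C('w')=9
L[0]='v': occ=0, LF[0]=C('v')+0=3+0=3
L[1]='v': occ=1, LF[1]=C('v')+1=3+1=4
L[2]='v': occ=2, LF[2]=C('v')+2=3+2=5
L[3]='u': occ=0, LF[3]=C('u')+0=1+0=1
L[4]='v': occ=3, LF[4]=C('v')+3=3+3=6
L[5]='v': occ=4, LF[5]=C('v')+4=3+4=7
L[6]='w': occ=0, LF[6]=C('w')+0=9+0=9
L[7]='v': occ=5, LF[7]=C('v')+5=3+5=8
L[8]='$': occ=0, LF[8]=C('$')+0=0+0=0
L[9]='u': occ=1, LF[9]=C('u')+1=1+1=2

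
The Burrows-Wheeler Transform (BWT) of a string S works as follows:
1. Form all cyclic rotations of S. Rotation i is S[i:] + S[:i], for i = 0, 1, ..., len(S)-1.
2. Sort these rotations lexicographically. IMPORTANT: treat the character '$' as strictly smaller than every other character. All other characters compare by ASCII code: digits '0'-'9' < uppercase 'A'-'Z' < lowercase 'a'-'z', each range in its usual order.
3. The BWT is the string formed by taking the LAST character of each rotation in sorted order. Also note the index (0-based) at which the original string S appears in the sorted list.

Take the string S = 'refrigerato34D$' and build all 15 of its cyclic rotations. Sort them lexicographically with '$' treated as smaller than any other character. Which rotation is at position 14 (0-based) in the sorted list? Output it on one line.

All 15 rotations (rotation i = S[i:]+S[:i]):
  rot[0] = refrigerato34D$
  rot[1] = efrigerato34D$r
  rot[2] = frigerato34D$re
  rot[3] = rigerato34D$ref
  rot[4] = igerato34D$refr
  rot[5] = gerato34D$refri
  rot[6] = erato34D$refrig
  rot[7] = rato34D$refrige
  rot[8] = ato34D$refriger
  rot[9] = to34D$refrigera
  rot[10] = o34D$refrigerat
  rot[11] = 34D$refrigerato
  rot[12] = 4D$refrigerato3
  rot[13] = D$refrigerato34
  rot[14] = $refrigerato34D
Sorted (with $ < everything):
  sorted[0] = $refrigerato34D
  sorted[1] = 34D$refrigerato
  sorted[2] = 4D$refrigerato3
  sorted[3] = D$refrigerato34
  sorted[4] = ato34D$refriger
  sorted[5] = efrigerato34D$r
  sorted[6] = erato34D$refrig
  sorted[7] = frigerato34D$re
  sorted[8] = gerato34D$refri
  sorted[9] = igerato34D$refr
  sorted[10] = o34D$refrigerat
  sorted[11] = rato34D$refrige
  sorted[12] = refrigerato34D$
  sorted[13] = rigerato34D$ref
  sorted[14] = to34D$refrigera
sorted[14] = to34D$refrigera

Answer: to34D$refrigera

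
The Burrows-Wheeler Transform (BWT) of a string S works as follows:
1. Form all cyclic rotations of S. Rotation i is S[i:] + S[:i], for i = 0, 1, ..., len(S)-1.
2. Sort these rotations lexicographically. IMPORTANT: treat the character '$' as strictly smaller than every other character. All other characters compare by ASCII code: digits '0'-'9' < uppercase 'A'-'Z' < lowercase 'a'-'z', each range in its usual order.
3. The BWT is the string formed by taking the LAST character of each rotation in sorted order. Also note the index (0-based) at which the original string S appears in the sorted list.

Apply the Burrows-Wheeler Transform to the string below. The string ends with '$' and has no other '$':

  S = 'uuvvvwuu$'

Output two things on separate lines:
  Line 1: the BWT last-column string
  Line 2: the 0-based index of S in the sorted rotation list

All 9 rotations (rotation i = S[i:]+S[:i]):
  rot[0] = uuvvvwuu$
  rot[1] = uvvvwuu$u
  rot[2] = vvvwuu$uu
  rot[3] = vvwuu$uuv
  rot[4] = vwuu$uuvv
  rot[5] = wuu$uuvvv
  rot[6] = uu$uuvvvw
  rot[7] = u$uuvvvwu
  rot[8] = $uuvvvwuu
Sorted (with $ < everything):
  sorted[0] = $uuvvvwuu  (last char: 'u')
  sorted[1] = u$uuvvvwu  (last char: 'u')
  sorted[2] = uu$uuvvvw  (last char: 'w')
  sorted[3] = uuvvvwuu$  (last char: '$')
  sorted[4] = uvvvwuu$u  (last char: 'u')
  sorted[5] = vvvwuu$uu  (last char: 'u')
  sorted[6] = vvwuu$uuv  (last char: 'v')
  sorted[7] = vwuu$uuvv  (last char: 'v')
  sorted[8] = wuu$uuvvv  (last char: 'v')
Last column: uuw$uuvvv
Original string S is at sorted index 3

Answer: uuw$uuvvv
3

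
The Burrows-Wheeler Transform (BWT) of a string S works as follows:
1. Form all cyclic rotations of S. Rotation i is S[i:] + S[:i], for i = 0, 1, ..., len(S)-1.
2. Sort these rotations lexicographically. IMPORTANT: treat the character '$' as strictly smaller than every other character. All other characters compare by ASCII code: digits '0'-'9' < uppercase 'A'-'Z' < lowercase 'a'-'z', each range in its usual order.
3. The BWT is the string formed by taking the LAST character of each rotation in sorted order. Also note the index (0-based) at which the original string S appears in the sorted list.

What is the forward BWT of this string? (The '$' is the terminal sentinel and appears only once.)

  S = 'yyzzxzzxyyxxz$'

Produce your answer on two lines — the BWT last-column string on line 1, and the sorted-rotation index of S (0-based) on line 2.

All 14 rotations (rotation i = S[i:]+S[:i]):
  rot[0] = yyzzxzzxyyxxz$
  rot[1] = yzzxzzxyyxxz$y
  rot[2] = zzxzzxyyxxz$yy
  rot[3] = zxzzxyyxxz$yyz
  rot[4] = xzzxyyxxz$yyzz
  rot[5] = zzxyyxxz$yyzzx
  rot[6] = zxyyxxz$yyzzxz
  rot[7] = xyyxxz$yyzzxzz
  rot[8] = yyxxz$yyzzxzzx
  rot[9] = yxxz$yyzzxzzxy
  rot[10] = xxz$yyzzxzzxyy
  rot[11] = xz$yyzzxzzxyyx
  rot[12] = z$yyzzxzzxyyxx
  rot[13] = $yyzzxzzxyyxxz
Sorted (with $ < everything):
  sorted[0] = $yyzzxzzxyyxxz  (last char: 'z')
  sorted[1] = xxz$yyzzxzzxyy  (last char: 'y')
  sorted[2] = xyyxxz$yyzzxzz  (last char: 'z')
  sorted[3] = xz$yyzzxzzxyyx  (last char: 'x')
  sorted[4] = xzzxyyxxz$yyzz  (last char: 'z')
  sorted[5] = yxxz$yyzzxzzxy  (last char: 'y')
  sorted[6] = yyxxz$yyzzxzzx  (last char: 'x')
  sorted[7] = yyzzxzzxyyxxz$  (last char: '$')
  sorted[8] = yzzxzzxyyxxz$y  (last char: 'y')
  sorted[9] = z$yyzzxzzxyyxx  (last char: 'x')
  sorted[10] = zxyyxxz$yyzzxz  (last char: 'z')
  sorted[11] = zxzzxyyxxz$yyz  (last char: 'z')
  sorted[12] = zzxyyxxz$yyzzx  (last char: 'x')
  sorted[13] = zzxzzxyyxxz$yy  (last char: 'y')
Last column: zyzxzyx$yxzzxy
Original string S is at sorted index 7

Answer: zyzxzyx$yxzzxy
7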